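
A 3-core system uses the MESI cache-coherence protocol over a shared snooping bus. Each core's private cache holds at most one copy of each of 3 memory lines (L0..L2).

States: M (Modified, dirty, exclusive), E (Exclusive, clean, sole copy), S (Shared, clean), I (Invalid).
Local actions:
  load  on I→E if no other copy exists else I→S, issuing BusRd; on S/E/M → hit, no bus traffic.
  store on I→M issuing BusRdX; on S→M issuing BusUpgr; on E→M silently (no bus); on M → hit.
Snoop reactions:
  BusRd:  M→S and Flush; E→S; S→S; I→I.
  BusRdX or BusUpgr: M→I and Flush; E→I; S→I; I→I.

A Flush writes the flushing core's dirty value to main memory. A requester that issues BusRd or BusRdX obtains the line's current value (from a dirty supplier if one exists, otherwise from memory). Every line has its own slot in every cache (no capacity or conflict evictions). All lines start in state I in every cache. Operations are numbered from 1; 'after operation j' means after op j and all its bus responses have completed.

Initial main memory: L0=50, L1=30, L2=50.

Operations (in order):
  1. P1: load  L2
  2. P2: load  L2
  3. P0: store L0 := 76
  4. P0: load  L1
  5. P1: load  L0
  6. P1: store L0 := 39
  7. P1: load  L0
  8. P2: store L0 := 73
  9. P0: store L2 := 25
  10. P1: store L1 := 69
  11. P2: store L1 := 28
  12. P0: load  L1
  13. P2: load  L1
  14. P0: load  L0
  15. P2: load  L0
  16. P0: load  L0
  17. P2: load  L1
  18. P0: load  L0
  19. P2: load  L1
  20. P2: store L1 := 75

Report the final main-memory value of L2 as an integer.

step 1: P1: load  L2  ⟶  IEI  (L2)  txn=BusRd  M[L2]=50
step 2: P2: load  L2  ⟶  ISS  (L2)  txn=BusRd  M[L2]=50
step 3: P0: store L0 := 76  ⟶  MII  (L0)  txn=BusRdX  M[L0]=50
step 4: P0: load  L1  ⟶  EII  (L1)  txn=BusRd  M[L1]=30
step 5: P1: load  L0  ⟶  SSI  (L0)  txn=BusRd+Flush  M[L0]=76
step 6: P1: store L0 := 39  ⟶  IMI  (L0)  txn=BusUpgr  M[L0]=76
step 7: P1: load  L0  ⟶  IMI  (L0)  txn=∅  M[L0]=76
step 8: P2: store L0 := 73  ⟶  IIM  (L0)  txn=BusRdX+Flush  M[L0]=39
step 9: P0: store L2 := 25  ⟶  MII  (L2)  txn=BusRdX  M[L2]=50
step 10: P1: store L1 := 69  ⟶  IMI  (L1)  txn=BusRdX  M[L1]=30
step 11: P2: store L1 := 28  ⟶  IIM  (L1)  txn=BusRdX+Flush  M[L1]=69
step 12: P0: load  L1  ⟶  SIS  (L1)  txn=BusRd+Flush  M[L1]=28
step 13: P2: load  L1  ⟶  SIS  (L1)  txn=∅  M[L1]=28
step 14: P0: load  L0  ⟶  SIS  (L0)  txn=BusRd+Flush  M[L0]=73
step 15: P2: load  L0  ⟶  SIS  (L0)  txn=∅  M[L0]=73
step 16: P0: load  L0  ⟶  SIS  (L0)  txn=∅  M[L0]=73
step 17: P2: load  L1  ⟶  SIS  (L1)  txn=∅  M[L1]=28
step 18: P0: load  L0  ⟶  SIS  (L0)  txn=∅  M[L0]=73
step 19: P2: load  L1  ⟶  SIS  (L1)  txn=∅  M[L1]=28
step 20: P2: store L1 := 75  ⟶  IIM  (L1)  txn=BusUpgr  M[L1]=28

memory[L2] = 50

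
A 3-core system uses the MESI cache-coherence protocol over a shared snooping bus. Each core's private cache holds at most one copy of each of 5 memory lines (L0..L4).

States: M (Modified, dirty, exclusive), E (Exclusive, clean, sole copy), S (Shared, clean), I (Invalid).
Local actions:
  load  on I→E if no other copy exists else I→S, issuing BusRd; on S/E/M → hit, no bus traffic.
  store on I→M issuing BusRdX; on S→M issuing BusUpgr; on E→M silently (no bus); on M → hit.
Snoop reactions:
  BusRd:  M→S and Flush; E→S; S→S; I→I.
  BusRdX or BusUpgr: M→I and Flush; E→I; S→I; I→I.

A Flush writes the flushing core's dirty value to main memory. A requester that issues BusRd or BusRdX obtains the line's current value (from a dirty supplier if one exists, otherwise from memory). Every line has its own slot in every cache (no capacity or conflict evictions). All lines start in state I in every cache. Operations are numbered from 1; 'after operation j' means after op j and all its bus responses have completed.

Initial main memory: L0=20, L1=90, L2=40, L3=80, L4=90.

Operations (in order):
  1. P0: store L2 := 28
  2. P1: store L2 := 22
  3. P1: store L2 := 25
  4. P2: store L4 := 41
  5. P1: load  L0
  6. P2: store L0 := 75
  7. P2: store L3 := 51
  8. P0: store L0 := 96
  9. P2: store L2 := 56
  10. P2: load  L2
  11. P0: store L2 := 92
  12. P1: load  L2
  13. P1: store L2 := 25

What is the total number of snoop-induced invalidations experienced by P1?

[1] P0: store L2 := 28 | P0:M(28), P1:I, P2:I | bus: BusRdX
[2] P1: store L2 := 22 | P0:I, P1:M(22), P2:I | bus: BusRdX,Flush
[3] P1: store L2 := 25 | P0:I, P1:M(25), P2:I | bus: none
[4] P2: store L4 := 41 | P0:I, P1:I, P2:M(41) | bus: BusRdX
[5] P1: load  L0 | P0:I, P1:E(20), P2:I | bus: BusRd
[6] P2: store L0 := 75 | P0:I, P1:I, P2:M(75) | bus: BusRdX
[7] P2: store L3 := 51 | P0:I, P1:I, P2:M(51) | bus: BusRdX
[8] P0: store L0 := 96 | P0:M(96), P1:I, P2:I | bus: BusRdX,Flush
[9] P2: store L2 := 56 | P0:I, P1:I, P2:M(56) | bus: BusRdX,Flush
[10] P2: load  L2 | P0:I, P1:I, P2:M(56) | bus: none
[11] P0: store L2 := 92 | P0:M(92), P1:I, P2:I | bus: BusRdX,Flush
[12] P1: load  L2 | P0:S(92), P1:S(92), P2:I | bus: BusRd,Flush
[13] P1: store L2 := 25 | P0:I, P1:M(25), P2:I | bus: BusUpgr

invalidations = 2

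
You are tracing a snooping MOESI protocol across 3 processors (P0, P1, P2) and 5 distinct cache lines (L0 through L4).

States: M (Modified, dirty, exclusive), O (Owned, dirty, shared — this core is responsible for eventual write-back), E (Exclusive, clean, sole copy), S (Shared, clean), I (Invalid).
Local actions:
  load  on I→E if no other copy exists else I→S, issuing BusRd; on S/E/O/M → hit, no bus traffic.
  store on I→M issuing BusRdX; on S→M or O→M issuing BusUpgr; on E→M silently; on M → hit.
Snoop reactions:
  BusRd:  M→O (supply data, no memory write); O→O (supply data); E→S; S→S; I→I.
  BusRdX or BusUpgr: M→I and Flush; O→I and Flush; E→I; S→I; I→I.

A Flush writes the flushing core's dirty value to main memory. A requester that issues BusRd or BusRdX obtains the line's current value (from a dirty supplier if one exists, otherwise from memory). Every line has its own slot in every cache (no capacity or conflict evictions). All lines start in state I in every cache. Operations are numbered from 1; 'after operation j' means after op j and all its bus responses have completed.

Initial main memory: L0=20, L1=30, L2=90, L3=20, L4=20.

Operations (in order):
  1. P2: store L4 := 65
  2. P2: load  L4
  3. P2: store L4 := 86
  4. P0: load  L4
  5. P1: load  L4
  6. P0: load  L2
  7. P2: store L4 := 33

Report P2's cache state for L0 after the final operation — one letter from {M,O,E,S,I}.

1. P2: store L4 := 65  bus=[BusRdX]  L4: P0=I P1=I P2=M  mem[L4]=20
2. P2: load  L4  bus=[-]  L4: P0=I P1=I P2=M  mem[L4]=20
3. P2: store L4 := 86  bus=[-]  L4: P0=I P1=I P2=M  mem[L4]=20
4. P0: load  L4  bus=[BusRd]  L4: P0=S P1=I P2=O  mem[L4]=20
5. P1: load  L4  bus=[BusRd]  L4: P0=S P1=S P2=O  mem[L4]=20
6. P0: load  L2  bus=[BusRd]  L2: P0=E P1=I P2=I  mem[L2]=90
7. P2: store L4 := 33  bus=[BusUpgr]  L4: P0=I P1=I P2=M  mem[L4]=20

state = I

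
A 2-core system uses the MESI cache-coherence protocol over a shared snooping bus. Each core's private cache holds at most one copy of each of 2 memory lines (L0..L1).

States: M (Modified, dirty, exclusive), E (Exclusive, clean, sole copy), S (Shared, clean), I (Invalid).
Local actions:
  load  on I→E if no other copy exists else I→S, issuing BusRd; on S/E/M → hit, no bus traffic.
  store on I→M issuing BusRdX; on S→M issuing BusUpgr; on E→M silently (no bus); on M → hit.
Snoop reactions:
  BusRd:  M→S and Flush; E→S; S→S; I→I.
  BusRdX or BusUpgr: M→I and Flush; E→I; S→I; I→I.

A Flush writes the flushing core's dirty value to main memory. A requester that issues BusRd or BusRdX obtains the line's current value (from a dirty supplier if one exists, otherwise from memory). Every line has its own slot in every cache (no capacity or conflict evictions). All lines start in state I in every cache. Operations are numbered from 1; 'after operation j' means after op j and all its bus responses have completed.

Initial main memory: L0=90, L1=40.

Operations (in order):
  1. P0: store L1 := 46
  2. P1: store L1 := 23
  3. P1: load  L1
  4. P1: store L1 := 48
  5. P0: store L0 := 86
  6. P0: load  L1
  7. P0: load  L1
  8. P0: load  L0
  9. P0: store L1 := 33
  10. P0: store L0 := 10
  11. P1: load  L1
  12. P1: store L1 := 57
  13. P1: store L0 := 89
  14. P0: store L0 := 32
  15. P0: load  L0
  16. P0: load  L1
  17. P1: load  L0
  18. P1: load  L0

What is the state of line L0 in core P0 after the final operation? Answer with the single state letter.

state = S

1. P0: store L1 := 46  bus=[BusRdX]  L1: P0=M P1=I  mem[L1]=40
2. P1: store L1 := 23  bus=[BusRdX,Flush]  L1: P0=I P1=M  mem[L1]=46
3. P1: load  L1  bus=[-]  L1: P0=I P1=M  mem[L1]=46
4. P1: store L1 := 48  bus=[-]  L1: P0=I P1=M  mem[L1]=46
5. P0: store L0 := 86  bus=[BusRdX]  L0: P0=M P1=I  mem[L0]=90
6. P0: load  L1  bus=[BusRd,Flush]  L1: P0=S P1=S  mem[L1]=48
7. P0: load  L1  bus=[-]  L1: P0=S P1=S  mem[L1]=48
8. P0: load  L0  bus=[-]  L0: P0=M P1=I  mem[L0]=90
9. P0: store L1 := 33  bus=[BusUpgr]  L1: P0=M P1=I  mem[L1]=48
10. P0: store L0 := 10  bus=[-]  L0: P0=M P1=I  mem[L0]=90
11. P1: load  L1  bus=[BusRd,Flush]  L1: P0=S P1=S  mem[L1]=33
12. P1: store L1 := 57  bus=[BusUpgr]  L1: P0=I P1=M  mem[L1]=33
13. P1: store L0 := 89  bus=[BusRdX,Flush]  L0: P0=I P1=M  mem[L0]=10
14. P0: store L0 := 32  bus=[BusRdX,Flush]  L0: P0=M P1=I  mem[L0]=89
15. P0: load  L0  bus=[-]  L0: P0=M P1=I  mem[L0]=89
16. P0: load  L1  bus=[BusRd,Flush]  L1: P0=S P1=S  mem[L1]=57
17. P1: load  L0  bus=[BusRd,Flush]  L0: P0=S P1=S  mem[L0]=32
18. P1: load  L0  bus=[-]  L0: P0=S P1=S  mem[L0]=32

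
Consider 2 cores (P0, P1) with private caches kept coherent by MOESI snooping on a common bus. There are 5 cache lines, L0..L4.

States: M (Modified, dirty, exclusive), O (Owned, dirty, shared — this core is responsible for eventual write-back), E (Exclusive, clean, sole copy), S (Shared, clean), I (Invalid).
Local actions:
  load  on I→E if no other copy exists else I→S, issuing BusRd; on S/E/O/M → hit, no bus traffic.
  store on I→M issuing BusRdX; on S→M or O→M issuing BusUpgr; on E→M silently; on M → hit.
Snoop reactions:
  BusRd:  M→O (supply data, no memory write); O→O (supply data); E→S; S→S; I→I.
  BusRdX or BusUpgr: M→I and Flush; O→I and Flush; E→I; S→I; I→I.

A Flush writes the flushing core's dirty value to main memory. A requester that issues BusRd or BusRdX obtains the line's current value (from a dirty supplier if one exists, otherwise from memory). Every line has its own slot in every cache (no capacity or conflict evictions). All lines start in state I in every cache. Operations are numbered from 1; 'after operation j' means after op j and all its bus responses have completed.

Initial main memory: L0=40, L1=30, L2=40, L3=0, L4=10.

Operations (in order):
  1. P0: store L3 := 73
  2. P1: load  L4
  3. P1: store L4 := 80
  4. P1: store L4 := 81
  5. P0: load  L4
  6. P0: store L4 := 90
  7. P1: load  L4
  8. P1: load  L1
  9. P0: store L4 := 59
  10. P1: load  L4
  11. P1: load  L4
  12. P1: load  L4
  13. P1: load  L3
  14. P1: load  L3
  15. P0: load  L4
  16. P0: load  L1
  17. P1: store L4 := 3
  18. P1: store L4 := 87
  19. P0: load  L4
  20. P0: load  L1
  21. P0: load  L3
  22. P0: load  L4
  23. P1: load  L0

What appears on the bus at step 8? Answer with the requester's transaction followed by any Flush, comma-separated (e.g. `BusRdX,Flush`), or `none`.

bus = BusRd

[1] P0: store L3 := 73 | P0:M(73), P1:I | bus: BusRdX
[2] P1: load  L4 | P0:I, P1:E(10) | bus: BusRd
[3] P1: store L4 := 80 | P0:I, P1:M(80) | bus: none
[4] P1: store L4 := 81 | P0:I, P1:M(81) | bus: none
[5] P0: load  L4 | P0:S(81), P1:O(81) | bus: BusRd
[6] P0: store L4 := 90 | P0:M(90), P1:I | bus: BusUpgr,Flush
[7] P1: load  L4 | P0:O(90), P1:S(90) | bus: BusRd
[8] P1: load  L1 | P0:I, P1:E(30) | bus: BusRd
[9] P0: store L4 := 59 | P0:M(59), P1:I | bus: BusUpgr
[10] P1: load  L4 | P0:O(59), P1:S(59) | bus: BusRd
[11] P1: load  L4 | P0:O(59), P1:S(59) | bus: none
[12] P1: load  L4 | P0:O(59), P1:S(59) | bus: none
[13] P1: load  L3 | P0:O(73), P1:S(73) | bus: BusRd
[14] P1: load  L3 | P0:O(73), P1:S(73) | bus: none
[15] P0: load  L4 | P0:O(59), P1:S(59) | bus: none
[16] P0: load  L1 | P0:S(30), P1:S(30) | bus: BusRd
[17] P1: store L4 := 3 | P0:I, P1:M(3) | bus: BusUpgr,Flush
[18] P1: store L4 := 87 | P0:I, P1:M(87) | bus: none
[19] P0: load  L4 | P0:S(87), P1:O(87) | bus: BusRd
[20] P0: load  L1 | P0:S(30), P1:S(30) | bus: none
[21] P0: load  L3 | P0:O(73), P1:S(73) | bus: none
[22] P0: load  L4 | P0:S(87), P1:O(87) | bus: none
[23] P1: load  L0 | P0:I, P1:E(40) | bus: BusRd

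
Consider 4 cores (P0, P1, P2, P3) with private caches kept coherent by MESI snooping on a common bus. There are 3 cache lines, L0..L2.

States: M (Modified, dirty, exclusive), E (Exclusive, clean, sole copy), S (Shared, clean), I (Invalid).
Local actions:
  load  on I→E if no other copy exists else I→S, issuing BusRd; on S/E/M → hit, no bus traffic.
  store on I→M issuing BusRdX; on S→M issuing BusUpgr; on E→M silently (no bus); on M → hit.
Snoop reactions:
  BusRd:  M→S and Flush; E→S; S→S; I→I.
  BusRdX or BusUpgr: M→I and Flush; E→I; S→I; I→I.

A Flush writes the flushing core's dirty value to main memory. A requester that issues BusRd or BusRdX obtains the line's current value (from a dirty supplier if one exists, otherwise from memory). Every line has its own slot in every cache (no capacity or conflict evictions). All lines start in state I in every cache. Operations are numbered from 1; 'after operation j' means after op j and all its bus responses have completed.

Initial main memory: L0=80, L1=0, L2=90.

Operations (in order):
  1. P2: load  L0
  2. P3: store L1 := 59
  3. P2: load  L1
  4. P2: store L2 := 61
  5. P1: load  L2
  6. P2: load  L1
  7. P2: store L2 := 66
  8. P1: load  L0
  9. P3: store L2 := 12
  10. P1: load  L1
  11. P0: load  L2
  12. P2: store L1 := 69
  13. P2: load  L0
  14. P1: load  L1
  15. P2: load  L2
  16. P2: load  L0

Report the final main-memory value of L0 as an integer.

  op1 P2: load  L0 → I/I/E/I on L0; bus BusRd; mem=80
  op2 P3: store L1 := 59 → I/I/I/M on L1; bus BusRdX; mem=0
  op3 P2: load  L1 → I/I/S/S on L1; bus BusRd Flush; mem=59
  op4 P2: store L2 := 61 → I/I/M/I on L2; bus BusRdX; mem=90
  op5 P1: load  L2 → I/S/S/I on L2; bus BusRd Flush; mem=61
  op6 P2: load  L1 → I/I/S/S on L1; bus (none); mem=59
  op7 P2: store L2 := 66 → I/I/M/I on L2; bus BusUpgr; mem=61
  op8 P1: load  L0 → I/S/S/I on L0; bus BusRd; mem=80
  op9 P3: store L2 := 12 → I/I/I/M on L2; bus BusRdX Flush; mem=66
  op10 P1: load  L1 → I/S/S/S on L1; bus BusRd; mem=59
  op11 P0: load  L2 → S/I/I/S on L2; bus BusRd Flush; mem=12
  op12 P2: store L1 := 69 → I/I/M/I on L1; bus BusUpgr; mem=59
  op13 P2: load  L0 → I/S/S/I on L0; bus (none); mem=80
  op14 P1: load  L1 → I/S/S/I on L1; bus BusRd Flush; mem=69
  op15 P2: load  L2 → S/I/S/S on L2; bus BusRd; mem=12
  op16 P2: load  L0 → I/S/S/I on L0; bus (none); mem=80

memory[L0] = 80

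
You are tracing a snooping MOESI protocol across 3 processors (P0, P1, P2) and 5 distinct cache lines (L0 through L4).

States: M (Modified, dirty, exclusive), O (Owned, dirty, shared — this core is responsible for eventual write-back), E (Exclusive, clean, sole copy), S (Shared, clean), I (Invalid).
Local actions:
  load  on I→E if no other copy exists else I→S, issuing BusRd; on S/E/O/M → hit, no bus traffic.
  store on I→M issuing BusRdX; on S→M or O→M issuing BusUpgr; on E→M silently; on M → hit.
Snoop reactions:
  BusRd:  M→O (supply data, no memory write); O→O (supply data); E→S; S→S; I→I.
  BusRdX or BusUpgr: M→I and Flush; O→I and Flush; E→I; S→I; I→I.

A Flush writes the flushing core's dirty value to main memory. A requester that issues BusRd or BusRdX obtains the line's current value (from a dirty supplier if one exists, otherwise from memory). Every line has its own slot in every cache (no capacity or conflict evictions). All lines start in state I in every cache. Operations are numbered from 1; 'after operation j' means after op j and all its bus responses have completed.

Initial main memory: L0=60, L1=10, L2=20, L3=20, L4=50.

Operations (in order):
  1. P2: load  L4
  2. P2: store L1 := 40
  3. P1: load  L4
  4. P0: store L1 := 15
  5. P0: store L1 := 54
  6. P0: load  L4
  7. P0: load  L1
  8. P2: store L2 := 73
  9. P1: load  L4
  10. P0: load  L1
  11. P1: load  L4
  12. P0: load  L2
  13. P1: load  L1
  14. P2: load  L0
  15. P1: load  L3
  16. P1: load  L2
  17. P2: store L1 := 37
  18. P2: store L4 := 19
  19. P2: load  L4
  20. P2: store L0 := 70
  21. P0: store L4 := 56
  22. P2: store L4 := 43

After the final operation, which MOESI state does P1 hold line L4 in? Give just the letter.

1. P2: load  L4  bus=[BusRd]  L4: P0=I P1=I P2=E  mem[L4]=50
2. P2: store L1 := 40  bus=[BusRdX]  L1: P0=I P1=I P2=M  mem[L1]=10
3. P1: load  L4  bus=[BusRd]  L4: P0=I P1=S P2=S  mem[L4]=50
4. P0: store L1 := 15  bus=[BusRdX,Flush]  L1: P0=M P1=I P2=I  mem[L1]=40
5. P0: store L1 := 54  bus=[-]  L1: P0=M P1=I P2=I  mem[L1]=40
6. P0: load  L4  bus=[BusRd]  L4: P0=S P1=S P2=S  mem[L4]=50
7. P0: load  L1  bus=[-]  L1: P0=M P1=I P2=I  mem[L1]=40
8. P2: store L2 := 73  bus=[BusRdX]  L2: P0=I P1=I P2=M  mem[L2]=20
9. P1: load  L4  bus=[-]  L4: P0=S P1=S P2=S  mem[L4]=50
10. P0: load  L1  bus=[-]  L1: P0=M P1=I P2=I  mem[L1]=40
11. P1: load  L4  bus=[-]  L4: P0=S P1=S P2=S  mem[L4]=50
12. P0: load  L2  bus=[BusRd]  L2: P0=S P1=I P2=O  mem[L2]=20
13. P1: load  L1  bus=[BusRd]  L1: P0=O P1=S P2=I  mem[L1]=40
14. P2: load  L0  bus=[BusRd]  L0: P0=I P1=I P2=E  mem[L0]=60
15. P1: load  L3  bus=[BusRd]  L3: P0=I P1=E P2=I  mem[L3]=20
16. P1: load  L2  bus=[BusRd]  L2: P0=S P1=S P2=O  mem[L2]=20
17. P2: store L1 := 37  bus=[BusRdX,Flush]  L1: P0=I P1=I P2=M  mem[L1]=54
18. P2: store L4 := 19  bus=[BusUpgr]  L4: P0=I P1=I P2=M  mem[L4]=50
19. P2: load  L4  bus=[-]  L4: P0=I P1=I P2=M  mem[L4]=50
20. P2: store L0 := 70  bus=[-]  L0: P0=I P1=I P2=M  mem[L0]=60
21. P0: store L4 := 56  bus=[BusRdX,Flush]  L4: P0=M P1=I P2=I  mem[L4]=19
22. P2: store L4 := 43  bus=[BusRdX,Flush]  L4: P0=I P1=I P2=M  mem[L4]=56

state = I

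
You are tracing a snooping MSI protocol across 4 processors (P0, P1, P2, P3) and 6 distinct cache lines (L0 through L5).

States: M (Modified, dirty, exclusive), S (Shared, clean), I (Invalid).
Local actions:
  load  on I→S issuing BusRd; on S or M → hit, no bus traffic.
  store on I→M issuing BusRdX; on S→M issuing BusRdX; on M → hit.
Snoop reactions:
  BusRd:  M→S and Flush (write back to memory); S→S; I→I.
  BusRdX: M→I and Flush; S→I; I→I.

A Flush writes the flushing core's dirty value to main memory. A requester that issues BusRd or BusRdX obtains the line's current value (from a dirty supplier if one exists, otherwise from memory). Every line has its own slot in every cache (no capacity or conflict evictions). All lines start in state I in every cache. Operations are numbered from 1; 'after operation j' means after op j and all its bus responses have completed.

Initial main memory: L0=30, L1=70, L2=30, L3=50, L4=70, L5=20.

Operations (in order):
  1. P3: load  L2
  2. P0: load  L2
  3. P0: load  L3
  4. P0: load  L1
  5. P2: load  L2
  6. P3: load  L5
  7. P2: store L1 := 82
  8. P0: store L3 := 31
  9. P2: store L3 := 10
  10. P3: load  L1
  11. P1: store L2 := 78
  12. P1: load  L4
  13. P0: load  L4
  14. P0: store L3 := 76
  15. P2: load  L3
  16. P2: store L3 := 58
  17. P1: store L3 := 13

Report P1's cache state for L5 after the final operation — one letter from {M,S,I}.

1. P3: load  L2  bus=[BusRd]  L2: P0=I P1=I P2=I P3=S  mem[L2]=30
2. P0: load  L2  bus=[BusRd]  L2: P0=S P1=I P2=I P3=S  mem[L2]=30
3. P0: load  L3  bus=[BusRd]  L3: P0=S P1=I P2=I P3=I  mem[L3]=50
4. P0: load  L1  bus=[BusRd]  L1: P0=S P1=I P2=I P3=I  mem[L1]=70
5. P2: load  L2  bus=[BusRd]  L2: P0=S P1=I P2=S P3=S  mem[L2]=30
6. P3: load  L5  bus=[BusRd]  L5: P0=I P1=I P2=I P3=S  mem[L5]=20
7. P2: store L1 := 82  bus=[BusRdX]  L1: P0=I P1=I P2=M P3=I  mem[L1]=70
8. P0: store L3 := 31  bus=[BusRdX]  L3: P0=M P1=I P2=I P3=I  mem[L3]=50
9. P2: store L3 := 10  bus=[BusRdX,Flush]  L3: P0=I P1=I P2=M P3=I  mem[L3]=31
10. P3: load  L1  bus=[BusRd,Flush]  L1: P0=I P1=I P2=S P3=S  mem[L1]=82
11. P1: store L2 := 78  bus=[BusRdX]  L2: P0=I P1=M P2=I P3=I  mem[L2]=30
12. P1: load  L4  bus=[BusRd]  L4: P0=I P1=S P2=I P3=I  mem[L4]=70
13. P0: load  L4  bus=[BusRd]  L4: P0=S P1=S P2=I P3=I  mem[L4]=70
14. P0: store L3 := 76  bus=[BusRdX,Flush]  L3: P0=M P1=I P2=I P3=I  mem[L3]=10
15. P2: load  L3  bus=[BusRd,Flush]  L3: P0=S P1=I P2=S P3=I  mem[L3]=76
16. P2: store L3 := 58  bus=[BusRdX]  L3: P0=I P1=I P2=M P3=I  mem[L3]=76
17. P1: store L3 := 13  bus=[BusRdX,Flush]  L3: P0=I P1=M P2=I P3=I  mem[L3]=58

state = I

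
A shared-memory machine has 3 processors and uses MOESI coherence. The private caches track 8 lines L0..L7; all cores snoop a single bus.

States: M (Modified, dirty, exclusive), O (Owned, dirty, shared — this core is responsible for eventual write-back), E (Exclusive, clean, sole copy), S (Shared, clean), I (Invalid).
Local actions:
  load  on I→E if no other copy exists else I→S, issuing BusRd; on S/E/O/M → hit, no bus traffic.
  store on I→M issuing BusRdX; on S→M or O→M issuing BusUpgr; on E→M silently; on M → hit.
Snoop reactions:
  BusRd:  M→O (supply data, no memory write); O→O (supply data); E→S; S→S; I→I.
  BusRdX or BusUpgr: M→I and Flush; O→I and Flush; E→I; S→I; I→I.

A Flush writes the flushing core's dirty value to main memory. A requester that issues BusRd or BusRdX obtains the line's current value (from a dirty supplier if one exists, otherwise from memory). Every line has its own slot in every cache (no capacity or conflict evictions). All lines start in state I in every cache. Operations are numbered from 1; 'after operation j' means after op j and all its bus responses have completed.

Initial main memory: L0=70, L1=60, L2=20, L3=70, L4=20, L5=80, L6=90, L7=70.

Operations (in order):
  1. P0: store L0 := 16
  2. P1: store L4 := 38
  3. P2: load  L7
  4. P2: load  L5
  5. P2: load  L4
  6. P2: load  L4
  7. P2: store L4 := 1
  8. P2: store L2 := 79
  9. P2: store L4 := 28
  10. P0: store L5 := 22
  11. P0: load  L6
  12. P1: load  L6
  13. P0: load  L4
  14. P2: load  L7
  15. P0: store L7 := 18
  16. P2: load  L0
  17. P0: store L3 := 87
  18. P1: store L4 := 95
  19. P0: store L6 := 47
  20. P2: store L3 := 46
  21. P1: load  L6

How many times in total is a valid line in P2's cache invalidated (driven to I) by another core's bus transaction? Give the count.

invalidations = 3

  op1 P0: store L0 := 16 → M/I/I on L0; bus BusRdX; mem=70
  op2 P1: store L4 := 38 → I/M/I on L4; bus BusRdX; mem=20
  op3 P2: load  L7 → I/I/E on L7; bus BusRd; mem=70
  op4 P2: load  L5 → I/I/E on L5; bus BusRd; mem=80
  op5 P2: load  L4 → I/O/S on L4; bus BusRd; mem=20
  op6 P2: load  L4 → I/O/S on L4; bus (none); mem=20
  op7 P2: store L4 := 1 → I/I/M on L4; bus BusUpgr Flush; mem=38
  op8 P2: store L2 := 79 → I/I/M on L2; bus BusRdX; mem=20
  op9 P2: store L4 := 28 → I/I/M on L4; bus (none); mem=38
  op10 P0: store L5 := 22 → M/I/I on L5; bus BusRdX; mem=80
  op11 P0: load  L6 → E/I/I on L6; bus BusRd; mem=90
  op12 P1: load  L6 → S/S/I on L6; bus BusRd; mem=90
  op13 P0: load  L4 → S/I/O on L4; bus BusRd; mem=38
  op14 P2: load  L7 → I/I/E on L7; bus (none); mem=70
  op15 P0: store L7 := 18 → M/I/I on L7; bus BusRdX; mem=70
  op16 P2: load  L0 → O/I/S on L0; bus BusRd; mem=70
  op17 P0: store L3 := 87 → M/I/I on L3; bus BusRdX; mem=70
  op18 P1: store L4 := 95 → I/M/I on L4; bus BusRdX Flush; mem=28
  op19 P0: store L6 := 47 → M/I/I on L6; bus BusUpgr; mem=90
  op20 P2: store L3 := 46 → I/I/M on L3; bus BusRdX Flush; mem=87
  op21 P1: load  L6 → O/S/I on L6; bus BusRd; mem=90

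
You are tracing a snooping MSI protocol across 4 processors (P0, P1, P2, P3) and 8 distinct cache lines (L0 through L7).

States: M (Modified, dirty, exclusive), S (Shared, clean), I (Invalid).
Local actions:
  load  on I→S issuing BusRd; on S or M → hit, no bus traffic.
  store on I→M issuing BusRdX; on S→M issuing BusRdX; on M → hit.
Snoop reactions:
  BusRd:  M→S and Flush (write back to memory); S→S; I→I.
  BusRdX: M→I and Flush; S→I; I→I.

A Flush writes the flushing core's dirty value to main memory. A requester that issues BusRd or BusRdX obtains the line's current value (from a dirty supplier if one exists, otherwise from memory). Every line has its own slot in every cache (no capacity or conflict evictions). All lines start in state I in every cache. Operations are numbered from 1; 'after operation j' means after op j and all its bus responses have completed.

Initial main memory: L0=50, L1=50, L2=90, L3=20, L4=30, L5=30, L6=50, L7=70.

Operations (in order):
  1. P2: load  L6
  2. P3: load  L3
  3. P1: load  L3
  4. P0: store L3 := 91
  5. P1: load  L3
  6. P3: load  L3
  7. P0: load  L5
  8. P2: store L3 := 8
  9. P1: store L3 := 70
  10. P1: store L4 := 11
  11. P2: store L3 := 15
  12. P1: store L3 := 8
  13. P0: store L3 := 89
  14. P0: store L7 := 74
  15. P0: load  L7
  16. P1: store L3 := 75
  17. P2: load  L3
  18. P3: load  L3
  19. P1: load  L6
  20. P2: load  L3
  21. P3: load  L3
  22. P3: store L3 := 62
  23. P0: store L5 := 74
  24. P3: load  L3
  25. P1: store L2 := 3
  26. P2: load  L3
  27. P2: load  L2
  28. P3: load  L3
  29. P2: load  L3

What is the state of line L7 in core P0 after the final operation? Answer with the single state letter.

step 1: P2: load  L6  ⟶  IISI  (L6)  txn=BusRd  M[L6]=50
step 2: P3: load  L3  ⟶  IIIS  (L3)  txn=BusRd  M[L3]=20
step 3: P1: load  L3  ⟶  ISIS  (L3)  txn=BusRd  M[L3]=20
step 4: P0: store L3 := 91  ⟶  MIII  (L3)  txn=BusRdX  M[L3]=20
step 5: P1: load  L3  ⟶  SSII  (L3)  txn=BusRd+Flush  M[L3]=91
step 6: P3: load  L3  ⟶  SSIS  (L3)  txn=BusRd  M[L3]=91
step 7: P0: load  L5  ⟶  SIII  (L5)  txn=BusRd  M[L5]=30
step 8: P2: store L3 := 8  ⟶  IIMI  (L3)  txn=BusRdX  M[L3]=91
step 9: P1: store L3 := 70  ⟶  IMII  (L3)  txn=BusRdX+Flush  M[L3]=8
step 10: P1: store L4 := 11  ⟶  IMII  (L4)  txn=BusRdX  M[L4]=30
step 11: P2: store L3 := 15  ⟶  IIMI  (L3)  txn=BusRdX+Flush  M[L3]=70
step 12: P1: store L3 := 8  ⟶  IMII  (L3)  txn=BusRdX+Flush  M[L3]=15
step 13: P0: store L3 := 89  ⟶  MIII  (L3)  txn=BusRdX+Flush  M[L3]=8
step 14: P0: store L7 := 74  ⟶  MIII  (L7)  txn=BusRdX  M[L7]=70
step 15: P0: load  L7  ⟶  MIII  (L7)  txn=∅  M[L7]=70
step 16: P1: store L3 := 75  ⟶  IMII  (L3)  txn=BusRdX+Flush  M[L3]=89
step 17: P2: load  L3  ⟶  ISSI  (L3)  txn=BusRd+Flush  M[L3]=75
step 18: P3: load  L3  ⟶  ISSS  (L3)  txn=BusRd  M[L3]=75
step 19: P1: load  L6  ⟶  ISSI  (L6)  txn=BusRd  M[L6]=50
step 20: P2: load  L3  ⟶  ISSS  (L3)  txn=∅  M[L3]=75
step 21: P3: load  L3  ⟶  ISSS  (L3)  txn=∅  M[L3]=75
step 22: P3: store L3 := 62  ⟶  IIIM  (L3)  txn=BusRdX  M[L3]=75
step 23: P0: store L5 := 74  ⟶  MIII  (L5)  txn=BusRdX  M[L5]=30
step 24: P3: load  L3  ⟶  IIIM  (L3)  txn=∅  M[L3]=75
step 25: P1: store L2 := 3  ⟶  IMII  (L2)  txn=BusRdX  M[L2]=90
step 26: P2: load  L3  ⟶  IISS  (L3)  txn=BusRd+Flush  M[L3]=62
step 27: P2: load  L2  ⟶  ISSI  (L2)  txn=BusRd+Flush  M[L2]=3
step 28: P3: load  L3  ⟶  IISS  (L3)  txn=∅  M[L3]=62
step 29: P2: load  L3  ⟶  IISS  (L3)  txn=∅  M[L3]=62

state = M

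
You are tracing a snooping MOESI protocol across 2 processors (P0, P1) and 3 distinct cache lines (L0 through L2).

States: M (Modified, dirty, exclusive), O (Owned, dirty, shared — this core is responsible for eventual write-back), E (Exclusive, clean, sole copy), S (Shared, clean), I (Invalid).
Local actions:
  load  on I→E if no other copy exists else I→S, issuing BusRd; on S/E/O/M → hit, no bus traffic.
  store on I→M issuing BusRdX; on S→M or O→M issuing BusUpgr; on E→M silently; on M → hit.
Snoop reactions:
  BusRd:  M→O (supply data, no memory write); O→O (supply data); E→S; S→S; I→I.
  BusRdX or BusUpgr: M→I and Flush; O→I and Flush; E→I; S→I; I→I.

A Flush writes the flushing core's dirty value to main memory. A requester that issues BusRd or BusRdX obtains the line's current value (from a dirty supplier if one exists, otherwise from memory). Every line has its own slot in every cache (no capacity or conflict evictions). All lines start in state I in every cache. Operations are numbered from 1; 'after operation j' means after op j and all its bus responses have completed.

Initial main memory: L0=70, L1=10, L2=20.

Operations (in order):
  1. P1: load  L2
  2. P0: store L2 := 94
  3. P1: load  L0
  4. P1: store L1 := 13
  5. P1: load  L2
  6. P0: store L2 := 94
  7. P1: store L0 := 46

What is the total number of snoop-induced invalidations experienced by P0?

invalidations = 0

1. P1: load  L2  bus=[BusRd]  L2: P0=I P1=E  mem[L2]=20
2. P0: store L2 := 94  bus=[BusRdX]  L2: P0=M P1=I  mem[L2]=20
3. P1: load  L0  bus=[BusRd]  L0: P0=I P1=E  mem[L0]=70
4. P1: store L1 := 13  bus=[BusRdX]  L1: P0=I P1=M  mem[L1]=10
5. P1: load  L2  bus=[BusRd]  L2: P0=O P1=S  mem[L2]=20
6. P0: store L2 := 94  bus=[BusUpgr]  L2: P0=M P1=I  mem[L2]=20
7. P1: store L0 := 46  bus=[-]  L0: P0=I P1=M  mem[L0]=70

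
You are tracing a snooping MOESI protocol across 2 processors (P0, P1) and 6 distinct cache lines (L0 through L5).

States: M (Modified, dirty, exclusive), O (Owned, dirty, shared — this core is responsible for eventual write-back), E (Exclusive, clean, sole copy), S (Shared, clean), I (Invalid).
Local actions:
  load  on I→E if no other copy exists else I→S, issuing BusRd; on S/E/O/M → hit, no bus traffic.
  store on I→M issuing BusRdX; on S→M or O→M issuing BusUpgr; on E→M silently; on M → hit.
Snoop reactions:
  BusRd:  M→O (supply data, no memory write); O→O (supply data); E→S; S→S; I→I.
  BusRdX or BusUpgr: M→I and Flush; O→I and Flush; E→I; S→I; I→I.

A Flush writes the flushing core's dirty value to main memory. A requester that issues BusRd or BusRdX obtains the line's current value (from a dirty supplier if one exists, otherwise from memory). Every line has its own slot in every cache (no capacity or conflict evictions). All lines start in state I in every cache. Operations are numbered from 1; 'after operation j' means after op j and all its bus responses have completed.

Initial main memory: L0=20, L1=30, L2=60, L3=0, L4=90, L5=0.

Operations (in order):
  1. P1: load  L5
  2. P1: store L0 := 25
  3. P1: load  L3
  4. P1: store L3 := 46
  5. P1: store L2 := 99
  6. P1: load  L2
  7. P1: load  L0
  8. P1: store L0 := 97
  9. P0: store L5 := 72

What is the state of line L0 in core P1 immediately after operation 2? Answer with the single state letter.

state = M

step 1: P1: load  L5  ⟶  IE  (L5)  txn=BusRd  M[L5]=0
step 2: P1: store L0 := 25  ⟶  IM  (L0)  txn=BusRdX  M[L0]=20
step 3: P1: load  L3  ⟶  IE  (L3)  txn=BusRd  M[L3]=0
step 4: P1: store L3 := 46  ⟶  IM  (L3)  txn=∅  M[L3]=0
step 5: P1: store L2 := 99  ⟶  IM  (L2)  txn=BusRdX  M[L2]=60
step 6: P1: load  L2  ⟶  IM  (L2)  txn=∅  M[L2]=60
step 7: P1: load  L0  ⟶  IM  (L0)  txn=∅  M[L0]=20
step 8: P1: store L0 := 97  ⟶  IM  (L0)  txn=∅  M[L0]=20
step 9: P0: store L5 := 72  ⟶  MI  (L5)  txn=BusRdX  M[L5]=0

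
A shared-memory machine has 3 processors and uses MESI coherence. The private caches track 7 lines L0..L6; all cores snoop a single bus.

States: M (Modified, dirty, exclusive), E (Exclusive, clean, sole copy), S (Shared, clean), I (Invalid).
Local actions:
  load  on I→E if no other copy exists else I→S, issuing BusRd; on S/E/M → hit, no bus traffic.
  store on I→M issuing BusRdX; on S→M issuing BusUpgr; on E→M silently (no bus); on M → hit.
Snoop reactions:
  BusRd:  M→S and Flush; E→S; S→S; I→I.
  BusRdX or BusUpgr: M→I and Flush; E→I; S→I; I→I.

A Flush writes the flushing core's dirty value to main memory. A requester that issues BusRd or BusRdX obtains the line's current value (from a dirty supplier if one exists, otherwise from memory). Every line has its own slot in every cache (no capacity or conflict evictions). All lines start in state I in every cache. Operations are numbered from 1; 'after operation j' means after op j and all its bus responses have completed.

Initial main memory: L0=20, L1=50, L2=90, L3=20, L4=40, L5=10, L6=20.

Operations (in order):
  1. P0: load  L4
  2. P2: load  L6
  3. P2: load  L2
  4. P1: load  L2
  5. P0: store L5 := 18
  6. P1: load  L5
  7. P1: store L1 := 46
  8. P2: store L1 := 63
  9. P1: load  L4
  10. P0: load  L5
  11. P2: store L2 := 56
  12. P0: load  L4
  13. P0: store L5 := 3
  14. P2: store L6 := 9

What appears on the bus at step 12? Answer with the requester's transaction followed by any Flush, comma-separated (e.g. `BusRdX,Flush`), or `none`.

  op1 P0: load  L4 → E/I/I on L4; bus BusRd; mem=40
  op2 P2: load  L6 → I/I/E on L6; bus BusRd; mem=20
  op3 P2: load  L2 → I/I/E on L2; bus BusRd; mem=90
  op4 P1: load  L2 → I/S/S on L2; bus BusRd; mem=90
  op5 P0: store L5 := 18 → M/I/I on L5; bus BusRdX; mem=10
  op6 P1: load  L5 → S/S/I on L5; bus BusRd Flush; mem=18
  op7 P1: store L1 := 46 → I/M/I on L1; bus BusRdX; mem=50
  op8 P2: store L1 := 63 → I/I/M on L1; bus BusRdX Flush; mem=46
  op9 P1: load  L4 → S/S/I on L4; bus BusRd; mem=40
  op10 P0: load  L5 → S/S/I on L5; bus (none); mem=18
  op11 P2: store L2 := 56 → I/I/M on L2; bus BusUpgr; mem=90
  op12 P0: load  L4 → S/S/I on L4; bus (none); mem=40
  op13 P0: store L5 := 3 → M/I/I on L5; bus BusUpgr; mem=18
  op14 P2: store L6 := 9 → I/I/M on L6; bus (none); mem=20

bus = none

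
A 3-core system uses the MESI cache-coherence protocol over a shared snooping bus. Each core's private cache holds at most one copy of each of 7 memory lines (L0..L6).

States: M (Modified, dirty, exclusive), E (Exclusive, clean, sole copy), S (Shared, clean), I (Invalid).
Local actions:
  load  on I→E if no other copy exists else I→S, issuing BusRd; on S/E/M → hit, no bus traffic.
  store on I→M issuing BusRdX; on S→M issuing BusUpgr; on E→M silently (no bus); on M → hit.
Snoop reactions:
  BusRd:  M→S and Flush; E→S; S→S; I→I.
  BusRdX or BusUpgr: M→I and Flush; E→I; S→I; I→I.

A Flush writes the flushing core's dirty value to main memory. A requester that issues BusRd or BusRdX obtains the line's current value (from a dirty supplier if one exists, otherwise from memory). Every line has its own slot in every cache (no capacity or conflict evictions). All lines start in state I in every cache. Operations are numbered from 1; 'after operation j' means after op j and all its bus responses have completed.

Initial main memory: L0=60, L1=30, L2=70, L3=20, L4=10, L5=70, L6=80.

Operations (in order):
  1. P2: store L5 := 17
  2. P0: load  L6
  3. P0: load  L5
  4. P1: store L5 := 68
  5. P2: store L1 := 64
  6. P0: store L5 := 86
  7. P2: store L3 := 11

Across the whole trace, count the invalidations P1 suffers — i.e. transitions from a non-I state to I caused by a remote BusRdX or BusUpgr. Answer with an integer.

invalidations = 1

1. P2: store L5 := 17  bus=[BusRdX]  L5: P0=I P1=I P2=M  mem[L5]=70
2. P0: load  L6  bus=[BusRd]  L6: P0=E P1=I P2=I  mem[L6]=80
3. P0: load  L5  bus=[BusRd,Flush]  L5: P0=S P1=I P2=S  mem[L5]=17
4. P1: store L5 := 68  bus=[BusRdX]  L5: P0=I P1=M P2=I  mem[L5]=17
5. P2: store L1 := 64  bus=[BusRdX]  L1: P0=I P1=I P2=M  mem[L1]=30
6. P0: store L5 := 86  bus=[BusRdX,Flush]  L5: P0=M P1=I P2=I  mem[L5]=68
7. P2: store L3 := 11  bus=[BusRdX]  L3: P0=I P1=I P2=M  mem[L3]=20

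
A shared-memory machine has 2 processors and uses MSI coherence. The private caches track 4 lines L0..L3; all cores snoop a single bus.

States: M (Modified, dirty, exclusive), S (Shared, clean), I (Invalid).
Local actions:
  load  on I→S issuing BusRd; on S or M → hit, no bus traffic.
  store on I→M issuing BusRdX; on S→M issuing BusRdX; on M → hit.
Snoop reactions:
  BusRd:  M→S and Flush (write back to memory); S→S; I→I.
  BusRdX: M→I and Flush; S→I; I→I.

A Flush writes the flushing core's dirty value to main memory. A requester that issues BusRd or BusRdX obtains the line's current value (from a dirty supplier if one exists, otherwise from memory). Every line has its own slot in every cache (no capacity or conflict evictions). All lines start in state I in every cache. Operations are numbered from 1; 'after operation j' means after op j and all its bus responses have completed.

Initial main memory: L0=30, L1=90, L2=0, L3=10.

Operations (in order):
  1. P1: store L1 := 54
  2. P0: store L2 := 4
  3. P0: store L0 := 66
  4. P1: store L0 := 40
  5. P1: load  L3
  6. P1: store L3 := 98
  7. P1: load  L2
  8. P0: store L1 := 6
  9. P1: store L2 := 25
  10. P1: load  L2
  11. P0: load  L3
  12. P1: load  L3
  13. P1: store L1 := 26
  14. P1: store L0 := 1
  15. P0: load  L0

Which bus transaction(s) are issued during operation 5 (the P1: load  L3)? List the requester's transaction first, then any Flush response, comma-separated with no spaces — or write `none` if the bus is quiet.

1. P1: store L1 := 54  bus=[BusRdX]  L1: P0=I P1=M  mem[L1]=90
2. P0: store L2 := 4  bus=[BusRdX]  L2: P0=M P1=I  mem[L2]=0
3. P0: store L0 := 66  bus=[BusRdX]  L0: P0=M P1=I  mem[L0]=30
4. P1: store L0 := 40  bus=[BusRdX,Flush]  L0: P0=I P1=M  mem[L0]=66
5. P1: load  L3  bus=[BusRd]  L3: P0=I P1=S  mem[L3]=10
6. P1: store L3 := 98  bus=[BusRdX]  L3: P0=I P1=M  mem[L3]=10
7. P1: load  L2  bus=[BusRd,Flush]  L2: P0=S P1=S  mem[L2]=4
8. P0: store L1 := 6  bus=[BusRdX,Flush]  L1: P0=M P1=I  mem[L1]=54
9. P1: store L2 := 25  bus=[BusRdX]  L2: P0=I P1=M  mem[L2]=4
10. P1: load  L2  bus=[-]  L2: P0=I P1=M  mem[L2]=4
11. P0: load  L3  bus=[BusRd,Flush]  L3: P0=S P1=S  mem[L3]=98
12. P1: load  L3  bus=[-]  L3: P0=S P1=S  mem[L3]=98
13. P1: store L1 := 26  bus=[BusRdX,Flush]  L1: P0=I P1=M  mem[L1]=6
14. P1: store L0 := 1  bus=[-]  L0: P0=I P1=M  mem[L0]=66
15. P0: load  L0  bus=[BusRd,Flush]  L0: P0=S P1=S  mem[L0]=1

bus = BusRd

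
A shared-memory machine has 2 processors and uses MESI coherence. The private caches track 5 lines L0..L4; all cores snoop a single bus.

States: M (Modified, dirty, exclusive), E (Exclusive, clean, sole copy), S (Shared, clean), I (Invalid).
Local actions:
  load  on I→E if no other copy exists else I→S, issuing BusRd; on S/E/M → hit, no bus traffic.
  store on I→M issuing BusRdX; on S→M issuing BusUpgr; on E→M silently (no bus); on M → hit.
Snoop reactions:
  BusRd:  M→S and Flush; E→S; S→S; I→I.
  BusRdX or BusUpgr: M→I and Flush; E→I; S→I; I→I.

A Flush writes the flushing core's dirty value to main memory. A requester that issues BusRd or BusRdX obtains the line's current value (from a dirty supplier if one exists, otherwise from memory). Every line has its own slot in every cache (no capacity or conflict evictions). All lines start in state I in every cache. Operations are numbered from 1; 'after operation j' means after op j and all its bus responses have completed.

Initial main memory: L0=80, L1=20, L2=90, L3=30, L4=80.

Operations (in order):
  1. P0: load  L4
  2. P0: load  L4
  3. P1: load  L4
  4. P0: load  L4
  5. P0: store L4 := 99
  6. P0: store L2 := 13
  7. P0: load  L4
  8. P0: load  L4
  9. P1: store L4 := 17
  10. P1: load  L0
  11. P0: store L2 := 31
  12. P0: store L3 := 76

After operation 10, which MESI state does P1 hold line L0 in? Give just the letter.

state = E

1. P0: load  L4  bus=[BusRd]  L4: P0=E P1=I  mem[L4]=80
2. P0: load  L4  bus=[-]  L4: P0=E P1=I  mem[L4]=80
3. P1: load  L4  bus=[BusRd]  L4: P0=S P1=S  mem[L4]=80
4. P0: load  L4  bus=[-]  L4: P0=S P1=S  mem[L4]=80
5. P0: store L4 := 99  bus=[BusUpgr]  L4: P0=M P1=I  mem[L4]=80
6. P0: store L2 := 13  bus=[BusRdX]  L2: P0=M P1=I  mem[L2]=90
7. P0: load  L4  bus=[-]  L4: P0=M P1=I  mem[L4]=80
8. P0: load  L4  bus=[-]  L4: P0=M P1=I  mem[L4]=80
9. P1: store L4 := 17  bus=[BusRdX,Flush]  L4: P0=I P1=M  mem[L4]=99
10. P1: load  L0  bus=[BusRd]  L0: P0=I P1=E  mem[L0]=80
11. P0: store L2 := 31  bus=[-]  L2: P0=M P1=I  mem[L2]=90
12. P0: store L3 := 76  bus=[BusRdX]  L3: P0=M P1=I  mem[L3]=30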